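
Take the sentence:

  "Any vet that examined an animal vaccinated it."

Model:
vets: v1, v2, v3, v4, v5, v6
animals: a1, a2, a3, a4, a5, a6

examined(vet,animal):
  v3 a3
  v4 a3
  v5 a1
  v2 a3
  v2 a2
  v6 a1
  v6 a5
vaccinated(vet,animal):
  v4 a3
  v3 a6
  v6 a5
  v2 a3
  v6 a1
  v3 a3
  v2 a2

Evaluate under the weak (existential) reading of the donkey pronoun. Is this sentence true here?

False

"it" takes "an animal" as antecedent — a donkey pronoun bound across the clause boundary.
Weak reading: every vet v with some examined-animal has at least one examined-animal a such that vaccinated(v,a).
Per vet: v2:✓  v3:✓  v4:✓  v5:✗  v6:✓
v5 has no witness among its examined-animals.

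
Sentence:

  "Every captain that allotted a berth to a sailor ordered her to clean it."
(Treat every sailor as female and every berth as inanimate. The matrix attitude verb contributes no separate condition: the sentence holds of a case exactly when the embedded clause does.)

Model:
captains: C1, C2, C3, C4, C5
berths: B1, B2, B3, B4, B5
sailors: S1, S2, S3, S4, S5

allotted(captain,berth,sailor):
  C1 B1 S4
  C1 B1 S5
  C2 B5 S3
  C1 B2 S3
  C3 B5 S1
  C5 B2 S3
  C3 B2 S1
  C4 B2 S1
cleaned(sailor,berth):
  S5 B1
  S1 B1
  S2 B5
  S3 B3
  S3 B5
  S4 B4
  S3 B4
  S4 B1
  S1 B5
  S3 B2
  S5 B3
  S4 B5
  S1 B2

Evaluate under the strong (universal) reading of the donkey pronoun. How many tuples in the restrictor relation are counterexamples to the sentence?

0

"her" takes "a sailor" as antecedent and "it" takes "a berth"; both are donkey pronouns co-varying with the restrictor.
Strong reading: for every (c,b,s) with allotted(c,b,s), cleaned(s,b).
Restrictor triples: (C1,B1,S4)→cleaned(S4,B1) ✓  (C1,B1,S5)→cleaned(S5,B1) ✓  (C1,B2,S3)→cleaned(S3,B2) ✓  (C2,B5,S3)→cleaned(S3,B5) ✓  (C3,B2,S1)→cleaned(S1,B2) ✓  (C3,B5,S1)→cleaned(S1,B5) ✓  (C4,B2,S1)→cleaned(S1,B2) ✓  (C5,B2,S3)→cleaned(S3,B2) ✓
Counterexamples (restrictor triples failing the scope): 0.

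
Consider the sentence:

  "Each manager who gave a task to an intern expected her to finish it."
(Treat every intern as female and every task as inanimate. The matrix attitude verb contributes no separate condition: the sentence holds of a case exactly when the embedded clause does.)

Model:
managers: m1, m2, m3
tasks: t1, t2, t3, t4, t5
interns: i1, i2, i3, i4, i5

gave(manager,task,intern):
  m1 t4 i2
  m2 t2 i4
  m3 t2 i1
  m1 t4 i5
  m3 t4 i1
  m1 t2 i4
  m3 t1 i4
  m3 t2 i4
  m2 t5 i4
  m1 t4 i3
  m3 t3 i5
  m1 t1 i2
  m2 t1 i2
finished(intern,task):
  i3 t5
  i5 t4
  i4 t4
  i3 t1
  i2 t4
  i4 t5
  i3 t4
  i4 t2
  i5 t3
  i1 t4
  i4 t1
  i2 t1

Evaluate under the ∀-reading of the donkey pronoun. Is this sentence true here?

"her" takes "an intern" as antecedent and "it" takes "a task"; both are donkey pronouns co-varying with the restrictor.
Strong reading: for every (m,t,i) with gave(m,t,i), finished(i,t).
Restrictor triples: (m1,t1,i2)→finished(i2,t1) ✓  (m1,t2,i4)→finished(i4,t2) ✓  (m1,t4,i2)→finished(i2,t4) ✓  (m1,t4,i3)→finished(i3,t4) ✓  (m1,t4,i5)→finished(i5,t4) ✓  (m2,t1,i2)→finished(i2,t1) ✓  (m2,t2,i4)→finished(i4,t2) ✓  (m2,t5,i4)→finished(i4,t5) ✓  (m3,t1,i4)→finished(i4,t1) ✓  (m3,t2,i1)→finished(i1,t2) ✗  (m3,t2,i4)→finished(i4,t2) ✓  (m3,t3,i5)→finished(i5,t3) ✓  (m3,t4,i1)→finished(i1,t4) ✓
Counterexample: (m3,t2,i1) — finished(i1,t2) does not hold.

False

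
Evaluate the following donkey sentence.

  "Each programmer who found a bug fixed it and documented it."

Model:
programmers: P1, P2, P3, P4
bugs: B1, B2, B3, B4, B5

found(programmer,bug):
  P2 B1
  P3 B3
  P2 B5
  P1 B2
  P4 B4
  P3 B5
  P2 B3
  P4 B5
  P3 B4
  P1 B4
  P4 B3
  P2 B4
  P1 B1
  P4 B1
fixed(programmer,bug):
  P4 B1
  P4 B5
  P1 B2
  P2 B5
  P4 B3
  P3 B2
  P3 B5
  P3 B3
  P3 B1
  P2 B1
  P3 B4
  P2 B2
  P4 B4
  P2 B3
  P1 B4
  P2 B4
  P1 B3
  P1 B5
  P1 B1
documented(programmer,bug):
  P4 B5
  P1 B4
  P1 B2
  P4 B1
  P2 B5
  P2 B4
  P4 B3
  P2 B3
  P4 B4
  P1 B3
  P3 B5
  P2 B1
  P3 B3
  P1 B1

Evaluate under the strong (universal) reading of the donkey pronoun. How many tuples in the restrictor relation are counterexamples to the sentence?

"it" takes "a bug" as antecedent — a donkey pronoun bound across the clause boundary.
Strong reading: for every (p,b) with found(p,b), fixed(p,b) ∧ documented(p,b).
Restrictor pairs: (P1,B1) ✓  (P1,B2) ✓  (P1,B4) ✓  (P2,B1) ✓  (P2,B3) ✓  (P2,B4) ✓  (P2,B5) ✓  (P3,B3) ✓  (P3,B4) ✗  (P3,B5) ✓  (P4,B1) ✓  (P4,B3) ✓  (P4,B4) ✓  (P4,B5) ✓
Counterexamples (restrictor pairs failing the scope): 1.

1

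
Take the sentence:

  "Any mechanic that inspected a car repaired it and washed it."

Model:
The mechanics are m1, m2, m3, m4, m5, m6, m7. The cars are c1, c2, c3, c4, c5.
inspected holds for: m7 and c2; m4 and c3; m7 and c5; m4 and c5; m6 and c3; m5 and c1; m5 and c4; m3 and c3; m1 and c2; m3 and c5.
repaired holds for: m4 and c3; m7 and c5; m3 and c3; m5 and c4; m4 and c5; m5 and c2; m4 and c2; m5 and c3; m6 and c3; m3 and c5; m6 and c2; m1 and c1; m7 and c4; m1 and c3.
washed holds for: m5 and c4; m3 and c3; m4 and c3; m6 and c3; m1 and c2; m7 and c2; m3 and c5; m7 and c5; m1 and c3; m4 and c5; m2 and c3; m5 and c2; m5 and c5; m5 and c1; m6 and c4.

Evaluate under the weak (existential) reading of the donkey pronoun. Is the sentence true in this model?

False

"it" takes "a car" as antecedent — a donkey pronoun bound across the clause boundary.
Weak reading: every mechanic m with some inspected-car has at least one inspected-car c such that repaired(m,c) ∧ washed(m,c).
Per mechanic: m1:✗  m3:✓  m4:✓  m5:✓  m6:✓  m7:✓
m1 has no witness among its inspected-cars.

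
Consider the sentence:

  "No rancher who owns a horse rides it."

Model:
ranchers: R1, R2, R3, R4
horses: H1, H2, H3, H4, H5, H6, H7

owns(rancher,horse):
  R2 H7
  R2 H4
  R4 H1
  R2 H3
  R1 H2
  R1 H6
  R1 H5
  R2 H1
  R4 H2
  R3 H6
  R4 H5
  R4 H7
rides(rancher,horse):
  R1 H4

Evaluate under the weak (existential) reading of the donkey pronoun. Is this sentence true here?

True

"it" takes "a horse" as antecedent — a donkey pronoun bound across the clause boundary.
Truth condition: for no (r,h) with owns(r,h) does rides(r,h) hold.
Restrictor pairs — does the scope hold? (R1,H2):fails  (R1,H5):fails  (R1,H6):fails  (R2,H1):fails  (R2,H3):fails  (R2,H4):fails  (R2,H7):fails  (R3,H6):fails  (R4,H1):fails  (R4,H2):fails  (R4,H5):fails  (R4,H7):fails
Scope holds for no restrictor pair, so the sentence is true.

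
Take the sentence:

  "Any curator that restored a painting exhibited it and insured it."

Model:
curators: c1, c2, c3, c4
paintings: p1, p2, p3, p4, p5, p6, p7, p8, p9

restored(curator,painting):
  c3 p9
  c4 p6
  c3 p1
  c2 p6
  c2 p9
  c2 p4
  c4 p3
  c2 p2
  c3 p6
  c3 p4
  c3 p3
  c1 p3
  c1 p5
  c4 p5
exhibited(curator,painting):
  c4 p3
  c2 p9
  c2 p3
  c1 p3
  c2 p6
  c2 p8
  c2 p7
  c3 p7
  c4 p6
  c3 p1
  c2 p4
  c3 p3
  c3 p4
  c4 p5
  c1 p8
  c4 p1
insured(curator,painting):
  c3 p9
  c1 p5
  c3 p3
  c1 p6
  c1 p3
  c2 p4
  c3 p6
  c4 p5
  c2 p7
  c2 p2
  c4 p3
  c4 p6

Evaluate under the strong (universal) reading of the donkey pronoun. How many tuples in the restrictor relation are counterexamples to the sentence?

"it" takes "a painting" as antecedent — a donkey pronoun bound across the clause boundary.
Strong reading: for every (c,p) with restored(c,p), exhibited(c,p) ∧ insured(c,p).
Restrictor pairs: (c1,p3) ✓  (c1,p5) ✗  (c2,p2) ✗  (c2,p4) ✓  (c2,p6) ✗  (c2,p9) ✗  (c3,p1) ✗  (c3,p3) ✓  (c3,p4) ✗  (c3,p6) ✗  (c3,p9) ✗  (c4,p3) ✓  (c4,p5) ✓  (c4,p6) ✓
Counterexamples (restrictor pairs failing the scope): 8.

8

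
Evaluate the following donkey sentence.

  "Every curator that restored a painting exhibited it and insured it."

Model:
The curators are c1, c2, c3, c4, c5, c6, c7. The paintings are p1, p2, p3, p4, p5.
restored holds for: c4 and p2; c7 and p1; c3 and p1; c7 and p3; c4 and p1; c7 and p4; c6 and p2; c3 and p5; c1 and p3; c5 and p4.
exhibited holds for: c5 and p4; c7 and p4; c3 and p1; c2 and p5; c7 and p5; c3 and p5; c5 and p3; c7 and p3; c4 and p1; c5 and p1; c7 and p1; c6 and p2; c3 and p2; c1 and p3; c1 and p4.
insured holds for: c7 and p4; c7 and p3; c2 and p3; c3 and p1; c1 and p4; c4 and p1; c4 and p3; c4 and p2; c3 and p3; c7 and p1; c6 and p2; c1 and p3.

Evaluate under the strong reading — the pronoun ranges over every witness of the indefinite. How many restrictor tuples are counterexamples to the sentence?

3

"it" takes "a painting" as antecedent — a donkey pronoun bound across the clause boundary.
Strong reading: for every (c,p) with restored(c,p), exhibited(c,p) ∧ insured(c,p).
Restrictor pairs: (c1,p3) ✓  (c3,p1) ✓  (c3,p5) ✗  (c4,p1) ✓  (c4,p2) ✗  (c5,p4) ✗  (c6,p2) ✓  (c7,p1) ✓  (c7,p3) ✓  (c7,p4) ✓
Counterexamples (restrictor pairs failing the scope): 3.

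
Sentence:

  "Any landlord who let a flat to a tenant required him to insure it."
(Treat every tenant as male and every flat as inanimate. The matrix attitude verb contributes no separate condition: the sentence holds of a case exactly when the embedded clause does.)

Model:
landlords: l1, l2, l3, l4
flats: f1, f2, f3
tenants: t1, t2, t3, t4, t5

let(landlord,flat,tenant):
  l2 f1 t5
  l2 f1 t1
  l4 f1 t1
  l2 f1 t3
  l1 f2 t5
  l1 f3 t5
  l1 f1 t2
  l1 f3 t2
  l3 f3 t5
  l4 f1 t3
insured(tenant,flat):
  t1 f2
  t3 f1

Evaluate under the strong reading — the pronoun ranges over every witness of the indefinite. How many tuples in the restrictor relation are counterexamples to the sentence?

8

"him" takes "a tenant" as antecedent and "it" takes "a flat"; both are donkey pronouns co-varying with the restrictor.
Strong reading: for every (l,f,t) with let(l,f,t), insured(t,f).
Restrictor triples: (l1,f1,t2)→insured(t2,f1) ✗  (l1,f2,t5)→insured(t5,f2) ✗  (l1,f3,t2)→insured(t2,f3) ✗  (l1,f3,t5)→insured(t5,f3) ✗  (l2,f1,t1)→insured(t1,f1) ✗  (l2,f1,t3)→insured(t3,f1) ✓  (l2,f1,t5)→insured(t5,f1) ✗  (l3,f3,t5)→insured(t5,f3) ✗  (l4,f1,t1)→insured(t1,f1) ✗  (l4,f1,t3)→insured(t3,f1) ✓
Counterexamples (restrictor triples failing the scope): 8.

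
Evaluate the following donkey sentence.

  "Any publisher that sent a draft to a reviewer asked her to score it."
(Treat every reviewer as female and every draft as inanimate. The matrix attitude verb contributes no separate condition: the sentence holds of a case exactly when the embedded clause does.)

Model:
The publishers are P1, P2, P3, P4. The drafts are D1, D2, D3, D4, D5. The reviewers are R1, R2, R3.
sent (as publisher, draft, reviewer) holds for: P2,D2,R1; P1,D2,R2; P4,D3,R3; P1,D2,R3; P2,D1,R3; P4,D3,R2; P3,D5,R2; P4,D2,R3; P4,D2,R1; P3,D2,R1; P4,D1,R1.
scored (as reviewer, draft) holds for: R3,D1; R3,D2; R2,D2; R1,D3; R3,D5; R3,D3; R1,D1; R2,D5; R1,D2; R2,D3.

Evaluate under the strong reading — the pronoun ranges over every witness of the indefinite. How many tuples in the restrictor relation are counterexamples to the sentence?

"her" takes "a reviewer" as antecedent and "it" takes "a draft"; both are donkey pronouns co-varying with the restrictor.
Strong reading: for every (p,d,r) with sent(p,d,r), scored(r,d).
Restrictor triples: (P1,D2,R2)→scored(R2,D2) ✓  (P1,D2,R3)→scored(R3,D2) ✓  (P2,D1,R3)→scored(R3,D1) ✓  (P2,D2,R1)→scored(R1,D2) ✓  (P3,D2,R1)→scored(R1,D2) ✓  (P3,D5,R2)→scored(R2,D5) ✓  (P4,D1,R1)→scored(R1,D1) ✓  (P4,D2,R1)→scored(R1,D2) ✓  (P4,D2,R3)→scored(R3,D2) ✓  (P4,D3,R2)→scored(R2,D3) ✓  (P4,D3,R3)→scored(R3,D3) ✓
Counterexamples (restrictor triples failing the scope): 0.

0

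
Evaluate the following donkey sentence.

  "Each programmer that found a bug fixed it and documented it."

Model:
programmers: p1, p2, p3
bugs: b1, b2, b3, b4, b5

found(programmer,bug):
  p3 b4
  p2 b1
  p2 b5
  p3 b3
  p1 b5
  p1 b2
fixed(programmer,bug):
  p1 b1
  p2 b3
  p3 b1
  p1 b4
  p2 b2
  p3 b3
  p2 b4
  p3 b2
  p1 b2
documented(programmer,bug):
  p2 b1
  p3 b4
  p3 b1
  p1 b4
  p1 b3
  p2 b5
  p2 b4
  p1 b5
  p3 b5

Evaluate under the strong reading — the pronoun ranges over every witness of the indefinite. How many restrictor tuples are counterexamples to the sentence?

"it" takes "a bug" as antecedent — a donkey pronoun bound across the clause boundary.
Strong reading: for every (p,b) with found(p,b), fixed(p,b) ∧ documented(p,b).
Restrictor pairs: (p1,b2) ✗  (p1,b5) ✗  (p2,b1) ✗  (p2,b5) ✗  (p3,b3) ✗  (p3,b4) ✗
Counterexamples (restrictor pairs failing the scope): 6.

6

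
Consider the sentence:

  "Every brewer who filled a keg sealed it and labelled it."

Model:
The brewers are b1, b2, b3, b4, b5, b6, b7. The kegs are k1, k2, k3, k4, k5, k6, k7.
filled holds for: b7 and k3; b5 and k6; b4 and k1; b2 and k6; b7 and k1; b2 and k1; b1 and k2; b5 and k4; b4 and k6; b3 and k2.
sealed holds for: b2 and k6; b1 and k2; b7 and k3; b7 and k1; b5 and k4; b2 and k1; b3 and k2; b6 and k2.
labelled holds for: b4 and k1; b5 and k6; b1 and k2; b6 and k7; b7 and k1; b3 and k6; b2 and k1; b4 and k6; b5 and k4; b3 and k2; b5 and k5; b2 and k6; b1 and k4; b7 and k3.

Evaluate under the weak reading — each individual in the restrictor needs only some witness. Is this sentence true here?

"it" takes "a keg" as antecedent — a donkey pronoun bound across the clause boundary.
Weak reading: every brewer b with some filled-keg has at least one filled-keg k such that sealed(b,k) ∧ labelled(b,k).
Per brewer: b1:✓  b2:✓  b3:✓  b4:✗  b5:✓  b7:✓
b4 has no witness among its filled-kegs.

False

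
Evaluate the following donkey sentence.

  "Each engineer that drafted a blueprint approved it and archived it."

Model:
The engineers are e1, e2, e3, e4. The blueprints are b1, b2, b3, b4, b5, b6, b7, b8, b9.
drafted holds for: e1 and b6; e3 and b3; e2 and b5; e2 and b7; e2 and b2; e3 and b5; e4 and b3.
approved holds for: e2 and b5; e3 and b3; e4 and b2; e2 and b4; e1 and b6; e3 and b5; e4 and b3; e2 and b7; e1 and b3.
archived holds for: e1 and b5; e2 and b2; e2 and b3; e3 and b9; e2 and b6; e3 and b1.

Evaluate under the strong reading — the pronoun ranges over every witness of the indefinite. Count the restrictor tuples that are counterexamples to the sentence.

7

"it" takes "a blueprint" as antecedent — a donkey pronoun bound across the clause boundary.
Strong reading: for every (e,b) with drafted(e,b), approved(e,b) ∧ archived(e,b).
Restrictor pairs: (e1,b6) ✗  (e2,b2) ✗  (e2,b5) ✗  (e2,b7) ✗  (e3,b3) ✗  (e3,b5) ✗  (e4,b3) ✗
Counterexamples (restrictor pairs failing the scope): 7.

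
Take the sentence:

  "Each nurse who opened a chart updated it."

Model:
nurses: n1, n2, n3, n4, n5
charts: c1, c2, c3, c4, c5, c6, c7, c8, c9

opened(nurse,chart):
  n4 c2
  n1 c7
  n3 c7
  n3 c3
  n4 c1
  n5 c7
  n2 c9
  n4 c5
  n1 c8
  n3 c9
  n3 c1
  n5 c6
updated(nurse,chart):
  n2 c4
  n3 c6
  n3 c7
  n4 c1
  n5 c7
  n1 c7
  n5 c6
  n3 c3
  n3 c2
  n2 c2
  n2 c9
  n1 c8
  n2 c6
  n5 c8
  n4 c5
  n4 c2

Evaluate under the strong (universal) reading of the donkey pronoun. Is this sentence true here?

False

"it" takes "a chart" as antecedent — a donkey pronoun bound across the clause boundary.
Strong reading: for every (n,c) with opened(n,c), updated(n,c).
Restrictor pairs: (n1,c7) ✓  (n1,c8) ✓  (n2,c9) ✓  (n3,c1) ✗  (n3,c3) ✓  (n3,c7) ✓  (n3,c9) ✗  (n4,c1) ✓  (n4,c2) ✓  (n4,c5) ✓  (n5,c6) ✓  (n5,c7) ✓
Counterexample: (n3,c1) is in opened but fails the scope.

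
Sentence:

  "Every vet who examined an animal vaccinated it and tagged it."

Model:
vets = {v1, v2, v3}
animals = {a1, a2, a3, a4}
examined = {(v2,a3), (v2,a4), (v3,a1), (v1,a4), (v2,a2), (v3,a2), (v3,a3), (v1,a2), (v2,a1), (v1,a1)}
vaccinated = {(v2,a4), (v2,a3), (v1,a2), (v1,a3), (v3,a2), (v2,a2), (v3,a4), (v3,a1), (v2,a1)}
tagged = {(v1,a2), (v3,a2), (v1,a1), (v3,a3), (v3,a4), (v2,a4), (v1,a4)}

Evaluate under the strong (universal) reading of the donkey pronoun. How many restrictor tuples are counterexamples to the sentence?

7

"it" takes "an animal" as antecedent — a donkey pronoun bound across the clause boundary.
Strong reading: for every (v,a) with examined(v,a), vaccinated(v,a) ∧ tagged(v,a).
Restrictor pairs: (v1,a1) ✗  (v1,a2) ✓  (v1,a4) ✗  (v2,a1) ✗  (v2,a2) ✗  (v2,a3) ✗  (v2,a4) ✓  (v3,a1) ✗  (v3,a2) ✓  (v3,a3) ✗
Counterexamples (restrictor pairs failing the scope): 7.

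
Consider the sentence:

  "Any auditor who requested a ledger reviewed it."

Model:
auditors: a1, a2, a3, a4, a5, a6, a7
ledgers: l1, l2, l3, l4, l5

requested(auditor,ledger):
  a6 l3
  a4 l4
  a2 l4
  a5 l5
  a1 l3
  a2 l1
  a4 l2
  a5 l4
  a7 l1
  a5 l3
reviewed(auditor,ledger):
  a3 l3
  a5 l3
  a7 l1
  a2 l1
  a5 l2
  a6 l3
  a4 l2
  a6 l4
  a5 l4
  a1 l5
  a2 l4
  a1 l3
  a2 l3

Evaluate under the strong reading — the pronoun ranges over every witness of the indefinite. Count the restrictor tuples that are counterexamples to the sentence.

"it" takes "a ledger" as antecedent — a donkey pronoun bound across the clause boundary.
Strong reading: for every (a,l) with requested(a,l), reviewed(a,l).
Restrictor pairs: (a1,l3) ✓  (a2,l1) ✓  (a2,l4) ✓  (a4,l2) ✓  (a4,l4) ✗  (a5,l3) ✓  (a5,l4) ✓  (a5,l5) ✗  (a6,l3) ✓  (a7,l1) ✓
Counterexamples (restrictor pairs failing the scope): 2.

2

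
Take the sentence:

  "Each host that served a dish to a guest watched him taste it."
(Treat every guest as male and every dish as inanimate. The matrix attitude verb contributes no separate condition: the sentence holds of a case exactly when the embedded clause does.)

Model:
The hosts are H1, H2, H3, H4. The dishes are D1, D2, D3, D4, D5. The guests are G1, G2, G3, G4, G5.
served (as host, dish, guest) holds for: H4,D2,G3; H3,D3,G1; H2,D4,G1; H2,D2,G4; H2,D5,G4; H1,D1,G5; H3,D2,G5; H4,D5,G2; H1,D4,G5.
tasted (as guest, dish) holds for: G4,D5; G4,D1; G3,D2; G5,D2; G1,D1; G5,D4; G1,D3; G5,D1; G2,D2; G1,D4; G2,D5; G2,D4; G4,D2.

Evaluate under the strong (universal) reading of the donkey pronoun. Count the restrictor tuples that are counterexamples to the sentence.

0

"him" takes "a guest" as antecedent and "it" takes "a dish"; both are donkey pronouns co-varying with the restrictor.
Strong reading: for every (h,d,g) with served(h,d,g), tasted(g,d).
Restrictor triples: (H1,D1,G5)→tasted(G5,D1) ✓  (H1,D4,G5)→tasted(G5,D4) ✓  (H2,D2,G4)→tasted(G4,D2) ✓  (H2,D4,G1)→tasted(G1,D4) ✓  (H2,D5,G4)→tasted(G4,D5) ✓  (H3,D2,G5)→tasted(G5,D2) ✓  (H3,D3,G1)→tasted(G1,D3) ✓  (H4,D2,G3)→tasted(G3,D2) ✓  (H4,D5,G2)→tasted(G2,D5) ✓
Counterexamples (restrictor triples failing the scope): 0.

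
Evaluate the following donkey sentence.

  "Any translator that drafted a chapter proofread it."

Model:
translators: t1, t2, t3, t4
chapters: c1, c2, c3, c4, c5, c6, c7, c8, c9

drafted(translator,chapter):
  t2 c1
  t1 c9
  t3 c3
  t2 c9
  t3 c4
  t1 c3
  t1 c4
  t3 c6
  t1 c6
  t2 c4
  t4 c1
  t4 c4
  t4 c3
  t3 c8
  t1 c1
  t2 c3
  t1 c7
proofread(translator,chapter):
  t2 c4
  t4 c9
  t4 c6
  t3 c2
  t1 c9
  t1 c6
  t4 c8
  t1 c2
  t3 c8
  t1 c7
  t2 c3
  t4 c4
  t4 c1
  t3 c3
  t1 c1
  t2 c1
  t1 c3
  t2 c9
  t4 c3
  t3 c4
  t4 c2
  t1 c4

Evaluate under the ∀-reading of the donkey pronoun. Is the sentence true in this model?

False

"it" takes "a chapter" as antecedent — a donkey pronoun bound across the clause boundary.
Strong reading: for every (t,c) with drafted(t,c), proofread(t,c).
Restrictor pairs: (t1,c1) ✓  (t1,c3) ✓  (t1,c4) ✓  (t1,c6) ✓  (t1,c7) ✓  (t1,c9) ✓  (t2,c1) ✓  (t2,c3) ✓  (t2,c4) ✓  (t2,c9) ✓  (t3,c3) ✓  (t3,c4) ✓  (t3,c6) ✗  (t3,c8) ✓  (t4,c1) ✓  (t4,c3) ✓  (t4,c4) ✓
Counterexample: (t3,c6) is in drafted but fails the scope.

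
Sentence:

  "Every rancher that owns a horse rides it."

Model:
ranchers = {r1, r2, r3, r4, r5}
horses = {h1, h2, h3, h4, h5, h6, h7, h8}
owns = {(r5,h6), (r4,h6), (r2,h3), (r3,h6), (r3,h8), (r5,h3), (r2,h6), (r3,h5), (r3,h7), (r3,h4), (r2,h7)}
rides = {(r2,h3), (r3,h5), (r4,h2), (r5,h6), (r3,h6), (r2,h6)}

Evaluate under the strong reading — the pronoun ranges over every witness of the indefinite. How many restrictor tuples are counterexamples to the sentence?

6

"it" takes "a horse" as antecedent — a donkey pronoun bound across the clause boundary.
Strong reading: for every (r,h) with owns(r,h), rides(r,h).
Restrictor pairs: (r2,h3) ✓  (r2,h6) ✓  (r2,h7) ✗  (r3,h4) ✗  (r3,h5) ✓  (r3,h6) ✓  (r3,h7) ✗  (r3,h8) ✗  (r4,h6) ✗  (r5,h3) ✗  (r5,h6) ✓
Counterexamples (restrictor pairs failing the scope): 6.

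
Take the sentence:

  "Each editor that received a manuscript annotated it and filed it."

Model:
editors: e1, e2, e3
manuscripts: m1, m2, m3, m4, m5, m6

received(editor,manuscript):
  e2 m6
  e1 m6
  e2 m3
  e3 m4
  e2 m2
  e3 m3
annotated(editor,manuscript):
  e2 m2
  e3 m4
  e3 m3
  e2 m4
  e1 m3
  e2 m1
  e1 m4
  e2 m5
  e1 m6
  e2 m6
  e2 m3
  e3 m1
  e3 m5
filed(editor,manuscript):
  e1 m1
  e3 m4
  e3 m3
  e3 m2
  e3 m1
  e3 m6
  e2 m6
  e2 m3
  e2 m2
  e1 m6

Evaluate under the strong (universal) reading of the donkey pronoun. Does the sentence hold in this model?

True

"it" takes "a manuscript" as antecedent — a donkey pronoun bound across the clause boundary.
Strong reading: for every (e,m) with received(e,m), annotated(e,m) ∧ filed(e,m).
Restrictor pairs: (e1,m6) ✓  (e2,m2) ✓  (e2,m3) ✓  (e2,m6) ✓  (e3,m3) ✓  (e3,m4) ✓
Every restrictor pair satisfies the scope.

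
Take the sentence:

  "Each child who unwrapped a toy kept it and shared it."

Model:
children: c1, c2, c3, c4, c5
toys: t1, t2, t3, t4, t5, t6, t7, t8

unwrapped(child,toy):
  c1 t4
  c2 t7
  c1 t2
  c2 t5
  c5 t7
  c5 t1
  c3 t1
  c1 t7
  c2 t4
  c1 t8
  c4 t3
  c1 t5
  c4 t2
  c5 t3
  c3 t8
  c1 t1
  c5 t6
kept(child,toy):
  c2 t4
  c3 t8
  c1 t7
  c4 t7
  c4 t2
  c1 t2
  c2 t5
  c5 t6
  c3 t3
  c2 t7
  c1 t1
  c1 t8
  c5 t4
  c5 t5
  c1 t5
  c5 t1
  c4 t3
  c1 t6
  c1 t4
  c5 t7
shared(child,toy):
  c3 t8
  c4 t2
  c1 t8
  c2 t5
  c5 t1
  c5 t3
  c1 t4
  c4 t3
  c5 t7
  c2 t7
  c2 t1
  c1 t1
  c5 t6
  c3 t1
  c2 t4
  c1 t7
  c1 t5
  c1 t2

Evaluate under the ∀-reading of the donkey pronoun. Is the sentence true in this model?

False

"it" takes "a toy" as antecedent — a donkey pronoun bound across the clause boundary.
Strong reading: for every (c,t) with unwrapped(c,t), kept(c,t) ∧ shared(c,t).
Restrictor pairs: (c1,t1) ✓  (c1,t2) ✓  (c1,t4) ✓  (c1,t5) ✓  (c1,t7) ✓  (c1,t8) ✓  (c2,t4) ✓  (c2,t5) ✓  (c2,t7) ✓  (c3,t1) ✗  (c3,t8) ✓  (c4,t2) ✓  (c4,t3) ✓  (c5,t1) ✓  (c5,t3) ✗  (c5,t6) ✓  (c5,t7) ✓
Counterexample: (c3,t1) is in unwrapped but fails the scope.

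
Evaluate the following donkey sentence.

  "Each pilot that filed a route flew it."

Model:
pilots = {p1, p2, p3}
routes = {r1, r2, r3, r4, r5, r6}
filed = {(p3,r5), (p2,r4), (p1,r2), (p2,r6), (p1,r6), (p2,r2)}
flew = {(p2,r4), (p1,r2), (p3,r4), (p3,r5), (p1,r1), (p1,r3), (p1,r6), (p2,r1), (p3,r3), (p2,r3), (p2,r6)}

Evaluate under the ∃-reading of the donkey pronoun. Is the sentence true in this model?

"it" takes "a route" as antecedent — a donkey pronoun bound across the clause boundary.
Weak reading: every pilot p with some filed-route has at least one filed-route r such that flew(p,r).
Per pilot: p1:✓  p2:✓  p3:✓
Every pilot in the restrictor has a witness.

True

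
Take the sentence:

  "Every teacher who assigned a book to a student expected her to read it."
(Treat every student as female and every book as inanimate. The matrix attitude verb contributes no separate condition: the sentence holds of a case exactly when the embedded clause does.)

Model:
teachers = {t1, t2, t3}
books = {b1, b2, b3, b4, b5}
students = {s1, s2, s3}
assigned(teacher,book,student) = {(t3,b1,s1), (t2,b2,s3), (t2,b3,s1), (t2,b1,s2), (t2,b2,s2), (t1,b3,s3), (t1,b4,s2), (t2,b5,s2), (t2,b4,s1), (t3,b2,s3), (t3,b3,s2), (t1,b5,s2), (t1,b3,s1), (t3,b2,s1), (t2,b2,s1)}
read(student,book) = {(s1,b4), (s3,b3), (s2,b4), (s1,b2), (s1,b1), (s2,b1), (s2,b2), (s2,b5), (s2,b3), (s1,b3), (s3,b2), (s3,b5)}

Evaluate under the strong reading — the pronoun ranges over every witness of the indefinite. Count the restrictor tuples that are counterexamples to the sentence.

"her" takes "a student" as antecedent and "it" takes "a book"; both are donkey pronouns co-varying with the restrictor.
Strong reading: for every (t,b,s) with assigned(t,b,s), read(s,b).
Restrictor triples: (t1,b3,s1)→read(s1,b3) ✓  (t1,b3,s3)→read(s3,b3) ✓  (t1,b4,s2)→read(s2,b4) ✓  (t1,b5,s2)→read(s2,b5) ✓  (t2,b1,s2)→read(s2,b1) ✓  (t2,b2,s1)→read(s1,b2) ✓  (t2,b2,s2)→read(s2,b2) ✓  (t2,b2,s3)→read(s3,b2) ✓  (t2,b3,s1)→read(s1,b3) ✓  (t2,b4,s1)→read(s1,b4) ✓  (t2,b5,s2)→read(s2,b5) ✓  (t3,b1,s1)→read(s1,b1) ✓  (t3,b2,s1)→read(s1,b2) ✓  (t3,b2,s3)→read(s3,b2) ✓  (t3,b3,s2)→read(s2,b3) ✓
Counterexamples (restrictor triples failing the scope): 0.

0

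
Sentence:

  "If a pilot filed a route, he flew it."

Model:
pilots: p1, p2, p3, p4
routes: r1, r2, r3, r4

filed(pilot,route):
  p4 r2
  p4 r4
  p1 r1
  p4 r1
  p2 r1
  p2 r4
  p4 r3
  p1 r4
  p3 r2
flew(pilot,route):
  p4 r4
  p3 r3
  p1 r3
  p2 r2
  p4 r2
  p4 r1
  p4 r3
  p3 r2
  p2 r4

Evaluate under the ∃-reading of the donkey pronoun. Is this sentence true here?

"it" takes "a route" as antecedent — a donkey pronoun bound across the clause boundary.
Weak reading: every pilot p with some filed-route has at least one filed-route r such that flew(p,r).
Per pilot: p1:✗  p2:✓  p3:✓  p4:✓
p1 has no witness among its filed-routes.

False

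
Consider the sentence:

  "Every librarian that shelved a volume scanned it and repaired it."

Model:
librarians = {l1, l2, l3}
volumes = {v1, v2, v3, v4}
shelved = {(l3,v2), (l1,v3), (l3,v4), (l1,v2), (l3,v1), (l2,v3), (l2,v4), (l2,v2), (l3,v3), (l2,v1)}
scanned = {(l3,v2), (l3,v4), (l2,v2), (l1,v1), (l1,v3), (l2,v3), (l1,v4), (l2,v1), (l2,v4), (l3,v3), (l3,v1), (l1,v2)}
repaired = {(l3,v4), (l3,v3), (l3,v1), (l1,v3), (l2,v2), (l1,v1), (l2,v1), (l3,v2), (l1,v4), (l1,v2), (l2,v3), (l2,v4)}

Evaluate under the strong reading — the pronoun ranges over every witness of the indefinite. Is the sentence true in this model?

True

"it" takes "a volume" as antecedent — a donkey pronoun bound across the clause boundary.
Strong reading: for every (l,v) with shelved(l,v), scanned(l,v) ∧ repaired(l,v).
Restrictor pairs: (l1,v2) ✓  (l1,v3) ✓  (l2,v1) ✓  (l2,v2) ✓  (l2,v3) ✓  (l2,v4) ✓  (l3,v1) ✓  (l3,v2) ✓  (l3,v3) ✓  (l3,v4) ✓
Every restrictor pair satisfies the scope.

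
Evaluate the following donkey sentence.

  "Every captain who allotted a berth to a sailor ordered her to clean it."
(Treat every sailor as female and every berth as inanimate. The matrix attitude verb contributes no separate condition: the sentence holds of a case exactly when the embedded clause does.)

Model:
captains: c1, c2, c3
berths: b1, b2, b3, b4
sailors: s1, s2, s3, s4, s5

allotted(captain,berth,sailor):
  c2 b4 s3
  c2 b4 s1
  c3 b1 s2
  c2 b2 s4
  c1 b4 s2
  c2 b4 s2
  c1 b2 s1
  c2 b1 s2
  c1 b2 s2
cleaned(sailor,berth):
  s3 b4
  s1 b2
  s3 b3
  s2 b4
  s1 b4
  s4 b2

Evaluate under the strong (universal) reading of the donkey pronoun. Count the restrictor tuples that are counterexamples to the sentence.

3

"her" takes "a sailor" as antecedent and "it" takes "a berth"; both are donkey pronouns co-varying with the restrictor.
Strong reading: for every (c,b,s) with allotted(c,b,s), cleaned(s,b).
Restrictor triples: (c1,b2,s1)→cleaned(s1,b2) ✓  (c1,b2,s2)→cleaned(s2,b2) ✗  (c1,b4,s2)→cleaned(s2,b4) ✓  (c2,b1,s2)→cleaned(s2,b1) ✗  (c2,b2,s4)→cleaned(s4,b2) ✓  (c2,b4,s1)→cleaned(s1,b4) ✓  (c2,b4,s2)→cleaned(s2,b4) ✓  (c2,b4,s3)→cleaned(s3,b4) ✓  (c3,b1,s2)→cleaned(s2,b1) ✗
Counterexamples (restrictor triples failing the scope): 3.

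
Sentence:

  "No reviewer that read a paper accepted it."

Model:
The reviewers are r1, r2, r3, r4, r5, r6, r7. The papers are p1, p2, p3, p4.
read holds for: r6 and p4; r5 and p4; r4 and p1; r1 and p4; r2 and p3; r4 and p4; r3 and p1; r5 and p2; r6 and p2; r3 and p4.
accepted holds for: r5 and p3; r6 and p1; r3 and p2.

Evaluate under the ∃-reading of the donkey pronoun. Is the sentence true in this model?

True

"it" takes "a paper" as antecedent — a donkey pronoun bound across the clause boundary.
Truth condition: for no (r,p) with read(r,p) does accepted(r,p) hold.
Restrictor pairs — does the scope hold? (r1,p4):fails  (r2,p3):fails  (r3,p1):fails  (r3,p4):fails  (r4,p1):fails  (r4,p4):fails  (r5,p2):fails  (r5,p4):fails  (r6,p2):fails  (r6,p4):fails
Scope holds for no restrictor pair, so the sentence is true.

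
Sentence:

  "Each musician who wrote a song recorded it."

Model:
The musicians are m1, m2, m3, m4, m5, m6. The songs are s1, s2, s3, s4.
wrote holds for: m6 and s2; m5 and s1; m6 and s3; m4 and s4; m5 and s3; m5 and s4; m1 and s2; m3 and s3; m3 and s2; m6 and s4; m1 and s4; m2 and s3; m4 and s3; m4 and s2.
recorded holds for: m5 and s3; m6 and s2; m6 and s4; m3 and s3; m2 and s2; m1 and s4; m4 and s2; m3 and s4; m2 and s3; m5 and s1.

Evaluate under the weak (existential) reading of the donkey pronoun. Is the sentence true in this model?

True

"it" takes "a song" as antecedent — a donkey pronoun bound across the clause boundary.
Weak reading: every musician m with some wrote-song has at least one wrote-song s such that recorded(m,s).
Per musician: m1:✓  m2:✓  m3:✓  m4:✓  m5:✓  m6:✓
Every musician in the restrictor has a witness.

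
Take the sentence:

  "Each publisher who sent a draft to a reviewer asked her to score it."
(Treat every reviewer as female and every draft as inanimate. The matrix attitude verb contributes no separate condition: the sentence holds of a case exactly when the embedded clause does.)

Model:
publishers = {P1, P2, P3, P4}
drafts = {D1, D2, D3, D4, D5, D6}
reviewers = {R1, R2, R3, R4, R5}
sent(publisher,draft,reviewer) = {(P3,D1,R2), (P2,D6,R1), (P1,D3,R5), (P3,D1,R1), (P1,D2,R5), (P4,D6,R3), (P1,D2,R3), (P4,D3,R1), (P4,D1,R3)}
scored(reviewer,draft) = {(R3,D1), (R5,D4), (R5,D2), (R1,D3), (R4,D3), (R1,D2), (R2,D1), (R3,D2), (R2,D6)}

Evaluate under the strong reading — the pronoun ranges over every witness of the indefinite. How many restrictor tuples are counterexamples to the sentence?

"her" takes "a reviewer" as antecedent and "it" takes "a draft"; both are donkey pronouns co-varying with the restrictor.
Strong reading: for every (p,d,r) with sent(p,d,r), scored(r,d).
Restrictor triples: (P1,D2,R3)→scored(R3,D2) ✓  (P1,D2,R5)→scored(R5,D2) ✓  (P1,D3,R5)→scored(R5,D3) ✗  (P2,D6,R1)→scored(R1,D6) ✗  (P3,D1,R1)→scored(R1,D1) ✗  (P3,D1,R2)→scored(R2,D1) ✓  (P4,D1,R3)→scored(R3,D1) ✓  (P4,D3,R1)→scored(R1,D3) ✓  (P4,D6,R3)→scored(R3,D6) ✗
Counterexamples (restrictor triples failing the scope): 4.

4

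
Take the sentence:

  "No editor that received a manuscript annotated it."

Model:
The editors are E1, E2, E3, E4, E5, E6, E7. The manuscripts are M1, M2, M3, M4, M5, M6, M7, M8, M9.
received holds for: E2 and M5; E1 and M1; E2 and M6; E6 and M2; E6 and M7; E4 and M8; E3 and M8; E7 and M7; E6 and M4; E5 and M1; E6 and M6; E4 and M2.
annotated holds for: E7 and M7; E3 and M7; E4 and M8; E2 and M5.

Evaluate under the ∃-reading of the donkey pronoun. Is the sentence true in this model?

False

"it" takes "a manuscript" as antecedent — a donkey pronoun bound across the clause boundary.
Truth condition: for no (e,m) with received(e,m) does annotated(e,m) hold.
Restrictor pairs — does the scope hold? (E1,M1):fails  (E2,M5):holds  (E2,M6):fails  (E3,M8):fails  (E4,M2):fails  (E4,M8):holds  (E5,M1):fails  (E6,M2):fails  (E6,M4):fails  (E6,M6):fails  (E6,M7):fails  (E7,M7):holds
Scope holds for 3 pair(s), so the sentence is false.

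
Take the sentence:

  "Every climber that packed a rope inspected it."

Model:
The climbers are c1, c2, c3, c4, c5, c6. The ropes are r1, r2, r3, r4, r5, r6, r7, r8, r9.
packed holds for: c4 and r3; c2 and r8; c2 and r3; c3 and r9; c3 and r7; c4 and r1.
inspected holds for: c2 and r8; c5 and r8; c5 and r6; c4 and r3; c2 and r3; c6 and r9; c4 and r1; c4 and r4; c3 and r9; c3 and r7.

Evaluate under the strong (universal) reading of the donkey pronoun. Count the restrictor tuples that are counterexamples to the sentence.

0

"it" takes "a rope" as antecedent — a donkey pronoun bound across the clause boundary.
Strong reading: for every (c,r) with packed(c,r), inspected(c,r).
Restrictor pairs: (c2,r3) ✓  (c2,r8) ✓  (c3,r7) ✓  (c3,r9) ✓  (c4,r1) ✓  (c4,r3) ✓
Counterexamples (restrictor pairs failing the scope): 0.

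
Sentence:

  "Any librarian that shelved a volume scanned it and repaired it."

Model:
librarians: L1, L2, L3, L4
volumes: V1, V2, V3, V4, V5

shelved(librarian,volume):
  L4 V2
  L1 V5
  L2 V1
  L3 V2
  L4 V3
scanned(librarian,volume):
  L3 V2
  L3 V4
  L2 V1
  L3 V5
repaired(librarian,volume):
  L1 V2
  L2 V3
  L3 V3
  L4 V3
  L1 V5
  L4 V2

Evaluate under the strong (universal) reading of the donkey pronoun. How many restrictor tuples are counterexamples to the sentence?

"it" takes "a volume" as antecedent — a donkey pronoun bound across the clause boundary.
Strong reading: for every (l,v) with shelved(l,v), scanned(l,v) ∧ repaired(l,v).
Restrictor pairs: (L1,V5) ✗  (L2,V1) ✗  (L3,V2) ✗  (L4,V2) ✗  (L4,V3) ✗
Counterexamples (restrictor pairs failing the scope): 5.

5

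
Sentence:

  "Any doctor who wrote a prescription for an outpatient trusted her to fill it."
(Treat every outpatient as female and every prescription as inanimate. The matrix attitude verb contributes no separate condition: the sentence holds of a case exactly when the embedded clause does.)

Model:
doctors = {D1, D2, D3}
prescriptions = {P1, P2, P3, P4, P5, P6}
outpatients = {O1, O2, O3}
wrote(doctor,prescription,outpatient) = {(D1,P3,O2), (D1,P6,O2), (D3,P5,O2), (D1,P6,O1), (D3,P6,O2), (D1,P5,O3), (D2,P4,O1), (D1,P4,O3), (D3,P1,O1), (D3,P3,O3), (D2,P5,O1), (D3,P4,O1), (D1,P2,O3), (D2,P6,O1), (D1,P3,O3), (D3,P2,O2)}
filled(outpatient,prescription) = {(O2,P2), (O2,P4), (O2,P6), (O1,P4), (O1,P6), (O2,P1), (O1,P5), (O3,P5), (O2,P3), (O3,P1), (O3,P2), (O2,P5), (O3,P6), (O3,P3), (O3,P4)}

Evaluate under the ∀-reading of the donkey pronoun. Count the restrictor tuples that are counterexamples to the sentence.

1

"her" takes "an outpatient" as antecedent and "it" takes "a prescription"; both are donkey pronouns co-varying with the restrictor.
Strong reading: for every (d,p,o) with wrote(d,p,o), filled(o,p).
Restrictor triples: (D1,P2,O3)→filled(O3,P2) ✓  (D1,P3,O2)→filled(O2,P3) ✓  (D1,P3,O3)→filled(O3,P3) ✓  (D1,P4,O3)→filled(O3,P4) ✓  (D1,P5,O3)→filled(O3,P5) ✓  (D1,P6,O1)→filled(O1,P6) ✓  (D1,P6,O2)→filled(O2,P6) ✓  (D2,P4,O1)→filled(O1,P4) ✓  (D2,P5,O1)→filled(O1,P5) ✓  (D2,P6,O1)→filled(O1,P6) ✓  (D3,P1,O1)→filled(O1,P1) ✗  (D3,P2,O2)→filled(O2,P2) ✓  (D3,P3,O3)→filled(O3,P3) ✓  (D3,P4,O1)→filled(O1,P4) ✓  (D3,P5,O2)→filled(O2,P5) ✓  (D3,P6,O2)→filled(O2,P6) ✓
Counterexamples (restrictor triples failing the scope): 1.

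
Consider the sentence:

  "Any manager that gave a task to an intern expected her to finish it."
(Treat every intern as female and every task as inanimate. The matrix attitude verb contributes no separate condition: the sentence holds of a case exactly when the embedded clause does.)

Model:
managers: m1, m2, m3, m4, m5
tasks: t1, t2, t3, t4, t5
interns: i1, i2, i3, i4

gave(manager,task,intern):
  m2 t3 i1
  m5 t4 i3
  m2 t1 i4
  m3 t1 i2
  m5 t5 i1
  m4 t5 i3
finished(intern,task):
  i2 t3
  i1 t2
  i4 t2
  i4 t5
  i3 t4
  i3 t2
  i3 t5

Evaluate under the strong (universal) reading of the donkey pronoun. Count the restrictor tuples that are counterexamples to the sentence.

4

"her" takes "an intern" as antecedent and "it" takes "a task"; both are donkey pronouns co-varying with the restrictor.
Strong reading: for every (m,t,i) with gave(m,t,i), finished(i,t).
Restrictor triples: (m2,t1,i4)→finished(i4,t1) ✗  (m2,t3,i1)→finished(i1,t3) ✗  (m3,t1,i2)→finished(i2,t1) ✗  (m4,t5,i3)→finished(i3,t5) ✓  (m5,t4,i3)→finished(i3,t4) ✓  (m5,t5,i1)→finished(i1,t5) ✗
Counterexamples (restrictor triples failing the scope): 4.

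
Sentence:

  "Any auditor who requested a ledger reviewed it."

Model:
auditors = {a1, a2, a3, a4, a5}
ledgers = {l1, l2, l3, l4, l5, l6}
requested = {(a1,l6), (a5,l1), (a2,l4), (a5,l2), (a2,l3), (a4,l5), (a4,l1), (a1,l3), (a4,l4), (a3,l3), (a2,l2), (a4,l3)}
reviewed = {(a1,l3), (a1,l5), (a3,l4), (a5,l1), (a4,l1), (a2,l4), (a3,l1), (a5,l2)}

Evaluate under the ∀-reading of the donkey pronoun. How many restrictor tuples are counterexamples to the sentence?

"it" takes "a ledger" as antecedent — a donkey pronoun bound across the clause boundary.
Strong reading: for every (a,l) with requested(a,l), reviewed(a,l).
Restrictor pairs: (a1,l3) ✓  (a1,l6) ✗  (a2,l2) ✗  (a2,l3) ✗  (a2,l4) ✓  (a3,l3) ✗  (a4,l1) ✓  (a4,l3) ✗  (a4,l4) ✗  (a4,l5) ✗  (a5,l1) ✓  (a5,l2) ✓
Counterexamples (restrictor pairs failing the scope): 7.

7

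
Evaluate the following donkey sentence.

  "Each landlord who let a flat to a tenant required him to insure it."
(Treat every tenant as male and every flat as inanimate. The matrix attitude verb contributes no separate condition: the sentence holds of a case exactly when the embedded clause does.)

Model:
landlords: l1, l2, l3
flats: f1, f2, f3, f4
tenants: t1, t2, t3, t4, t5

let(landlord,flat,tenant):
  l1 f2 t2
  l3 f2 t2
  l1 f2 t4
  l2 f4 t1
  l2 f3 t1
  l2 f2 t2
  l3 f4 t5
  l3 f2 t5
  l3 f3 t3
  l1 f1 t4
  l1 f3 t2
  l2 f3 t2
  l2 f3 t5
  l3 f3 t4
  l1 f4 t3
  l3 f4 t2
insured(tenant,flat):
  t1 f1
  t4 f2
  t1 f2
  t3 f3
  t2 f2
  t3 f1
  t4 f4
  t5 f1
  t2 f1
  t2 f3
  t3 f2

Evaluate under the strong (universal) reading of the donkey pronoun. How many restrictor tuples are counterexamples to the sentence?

"him" takes "a tenant" as antecedent and "it" takes "a flat"; both are donkey pronouns co-varying with the restrictor.
Strong reading: for every (l,f,t) with let(l,f,t), insured(t,f).
Restrictor triples: (l1,f1,t4)→insured(t4,f1) ✗  (l1,f2,t2)→insured(t2,f2) ✓  (l1,f2,t4)→insured(t4,f2) ✓  (l1,f3,t2)→insured(t2,f3) ✓  (l1,f4,t3)→insured(t3,f4) ✗  (l2,f2,t2)→insured(t2,f2) ✓  (l2,f3,t1)→insured(t1,f3) ✗  (l2,f3,t2)→insured(t2,f3) ✓  (l2,f3,t5)→insured(t5,f3) ✗  (l2,f4,t1)→insured(t1,f4) ✗  (l3,f2,t2)→insured(t2,f2) ✓  (l3,f2,t5)→insured(t5,f2) ✗  (l3,f3,t3)→insured(t3,f3) ✓  (l3,f3,t4)→insured(t4,f3) ✗  (l3,f4,t2)→insured(t2,f4) ✗  (l3,f4,t5)→insured(t5,f4) ✗
Counterexamples (restrictor triples failing the scope): 9.

9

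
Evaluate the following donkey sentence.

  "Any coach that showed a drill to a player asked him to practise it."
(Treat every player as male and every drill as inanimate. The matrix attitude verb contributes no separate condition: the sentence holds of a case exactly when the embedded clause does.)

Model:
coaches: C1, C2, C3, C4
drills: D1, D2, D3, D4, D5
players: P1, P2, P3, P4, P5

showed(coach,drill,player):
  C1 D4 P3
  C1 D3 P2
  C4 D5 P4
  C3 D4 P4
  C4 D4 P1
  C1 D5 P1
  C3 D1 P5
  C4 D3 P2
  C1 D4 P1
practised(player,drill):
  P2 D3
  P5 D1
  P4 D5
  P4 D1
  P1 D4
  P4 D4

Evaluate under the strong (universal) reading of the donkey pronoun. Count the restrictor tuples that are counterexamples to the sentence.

2

"him" takes "a player" as antecedent and "it" takes "a drill"; both are donkey pronouns co-varying with the restrictor.
Strong reading: for every (c,d,p) with showed(c,d,p), practised(p,d).
Restrictor triples: (C1,D3,P2)→practised(P2,D3) ✓  (C1,D4,P1)→practised(P1,D4) ✓  (C1,D4,P3)→practised(P3,D4) ✗  (C1,D5,P1)→practised(P1,D5) ✗  (C3,D1,P5)→practised(P5,D1) ✓  (C3,D4,P4)→practised(P4,D4) ✓  (C4,D3,P2)→practised(P2,D3) ✓  (C4,D4,P1)→practised(P1,D4) ✓  (C4,D5,P4)→practised(P4,D5) ✓
Counterexamples (restrictor triples failing the scope): 2.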